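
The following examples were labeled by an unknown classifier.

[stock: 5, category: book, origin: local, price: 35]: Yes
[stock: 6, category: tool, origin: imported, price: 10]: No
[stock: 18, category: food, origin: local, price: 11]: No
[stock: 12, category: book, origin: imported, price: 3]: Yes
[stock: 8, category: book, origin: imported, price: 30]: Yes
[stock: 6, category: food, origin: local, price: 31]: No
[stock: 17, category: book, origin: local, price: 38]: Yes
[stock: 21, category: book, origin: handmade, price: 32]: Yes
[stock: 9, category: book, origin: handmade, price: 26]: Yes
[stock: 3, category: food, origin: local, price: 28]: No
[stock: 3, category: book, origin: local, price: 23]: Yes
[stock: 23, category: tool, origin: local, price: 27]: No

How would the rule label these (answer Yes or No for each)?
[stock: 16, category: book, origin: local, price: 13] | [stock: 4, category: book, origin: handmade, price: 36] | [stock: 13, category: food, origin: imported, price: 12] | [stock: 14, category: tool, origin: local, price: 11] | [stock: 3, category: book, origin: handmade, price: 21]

Yes, Yes, No, No, Yes

Every 'Yes' example satisfies: category is book. None of the 'No' examples do.
Yes: [stock: 16, category: book, origin: local, price: 13], since category is book. Yes: [stock: 4, category: book, origin: handmade, price: 36], since category is book. No: [stock: 13, category: food, origin: imported, price: 12], since category is food. No: [stock: 14, category: tool, origin: local, price: 11], since category is tool. Yes: [stock: 3, category: book, origin: handmade, price: 21], since category is book.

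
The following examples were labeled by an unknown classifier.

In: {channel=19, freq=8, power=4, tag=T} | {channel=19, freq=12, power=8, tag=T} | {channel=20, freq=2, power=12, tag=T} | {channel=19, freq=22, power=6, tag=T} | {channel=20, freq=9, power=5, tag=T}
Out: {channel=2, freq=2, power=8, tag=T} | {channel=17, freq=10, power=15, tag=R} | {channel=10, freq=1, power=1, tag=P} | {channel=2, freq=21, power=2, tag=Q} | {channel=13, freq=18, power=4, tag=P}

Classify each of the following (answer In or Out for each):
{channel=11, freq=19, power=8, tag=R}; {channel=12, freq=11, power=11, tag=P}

Every 'In' example satisfies: channel ≥ 19. None of the 'Out' examples do.

Out, Out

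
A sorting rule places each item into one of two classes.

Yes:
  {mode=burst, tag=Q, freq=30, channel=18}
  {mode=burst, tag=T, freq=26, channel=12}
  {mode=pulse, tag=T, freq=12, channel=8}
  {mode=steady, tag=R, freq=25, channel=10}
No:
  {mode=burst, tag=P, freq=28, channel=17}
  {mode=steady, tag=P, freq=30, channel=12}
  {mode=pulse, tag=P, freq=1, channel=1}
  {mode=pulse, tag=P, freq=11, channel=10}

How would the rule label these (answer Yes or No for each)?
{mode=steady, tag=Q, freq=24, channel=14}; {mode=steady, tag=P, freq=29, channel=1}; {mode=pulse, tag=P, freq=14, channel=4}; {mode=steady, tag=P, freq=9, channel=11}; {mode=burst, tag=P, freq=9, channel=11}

Yes, No, No, No, No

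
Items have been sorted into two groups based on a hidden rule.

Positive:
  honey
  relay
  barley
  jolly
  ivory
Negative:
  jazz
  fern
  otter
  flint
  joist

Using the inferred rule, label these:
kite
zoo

Negative, Negative

A rule that fits every label: contains 'y' — true of each 'Positive' example, false of each 'Negative' one.
kite: no 'y' — does not pass, so Negative. zoo: no 'y' — does not pass, so Negative.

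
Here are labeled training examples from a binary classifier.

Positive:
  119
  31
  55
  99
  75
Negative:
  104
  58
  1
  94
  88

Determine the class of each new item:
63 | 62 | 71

Positive, Negative, Positive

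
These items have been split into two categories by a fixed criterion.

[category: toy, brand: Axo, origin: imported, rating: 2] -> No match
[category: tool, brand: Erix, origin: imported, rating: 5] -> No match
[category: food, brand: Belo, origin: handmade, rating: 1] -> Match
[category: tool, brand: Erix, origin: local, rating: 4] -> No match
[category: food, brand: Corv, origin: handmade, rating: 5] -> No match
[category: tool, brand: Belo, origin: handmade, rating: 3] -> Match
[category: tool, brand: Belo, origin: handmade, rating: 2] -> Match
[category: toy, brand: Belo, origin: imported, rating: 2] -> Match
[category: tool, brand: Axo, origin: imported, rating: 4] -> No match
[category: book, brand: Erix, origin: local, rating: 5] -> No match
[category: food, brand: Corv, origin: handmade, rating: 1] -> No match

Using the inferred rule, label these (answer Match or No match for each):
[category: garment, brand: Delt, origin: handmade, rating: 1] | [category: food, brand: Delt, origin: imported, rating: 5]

No match, No match

The common property of the 'Match' items is: brand is Belo. No 'No match' item has it.
[category: garment, brand: Delt, origin: handmade, rating: 1]: brand is Delt — does not fit, so No match. [category: food, brand: Delt, origin: imported, rating: 5]: brand is Delt — does not fit, so No match.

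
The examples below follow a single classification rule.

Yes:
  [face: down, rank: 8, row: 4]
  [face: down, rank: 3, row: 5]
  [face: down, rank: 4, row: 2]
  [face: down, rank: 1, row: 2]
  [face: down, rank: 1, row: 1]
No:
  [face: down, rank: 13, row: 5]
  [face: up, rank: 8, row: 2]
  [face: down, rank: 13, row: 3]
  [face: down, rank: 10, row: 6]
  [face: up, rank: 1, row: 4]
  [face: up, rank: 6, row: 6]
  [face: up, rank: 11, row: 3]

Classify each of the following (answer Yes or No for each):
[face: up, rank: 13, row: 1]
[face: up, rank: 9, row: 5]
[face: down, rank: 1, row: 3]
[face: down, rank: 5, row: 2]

The simplest hypothesis consistent with all the labels is: face is down AND rank ≤ 8.
[face: up, rank: 13, row: 1]: face is up, rank = 13, fails the rule → No.
[face: up, rank: 9, row: 5]: face is up, rank = 9, fails the rule → No.
[face: down, rank: 1, row: 3]: face is down, rank = 1, qualifies → Yes.
[face: down, rank: 5, row: 2]: face is down, rank = 5, qualifies → Yes.

No, No, Yes, Yes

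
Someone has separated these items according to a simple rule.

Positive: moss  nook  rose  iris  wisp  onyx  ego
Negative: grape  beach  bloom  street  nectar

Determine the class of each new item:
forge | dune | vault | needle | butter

Negative, Positive, Negative, Negative, Negative

The simplest hypothesis consistent with all the labels is: length ≤ 4.
Negative: forge, since length 5.
Positive: dune, since length 4.
Negative: vault, since length 5.
Negative: needle, since length 6.
Negative: butter, since length 6.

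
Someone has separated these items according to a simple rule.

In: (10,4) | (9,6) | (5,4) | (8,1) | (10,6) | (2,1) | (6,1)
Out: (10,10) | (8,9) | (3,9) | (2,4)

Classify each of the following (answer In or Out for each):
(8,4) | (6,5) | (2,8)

In, In, Out

One predicate separates the groups cleanly: first > second.
(8,4): 8 > 4 — qualifies, so In. (6,5): 6 > 5 — qualifies, so In. (2,8): 2 < 8 — does not pass, so Out.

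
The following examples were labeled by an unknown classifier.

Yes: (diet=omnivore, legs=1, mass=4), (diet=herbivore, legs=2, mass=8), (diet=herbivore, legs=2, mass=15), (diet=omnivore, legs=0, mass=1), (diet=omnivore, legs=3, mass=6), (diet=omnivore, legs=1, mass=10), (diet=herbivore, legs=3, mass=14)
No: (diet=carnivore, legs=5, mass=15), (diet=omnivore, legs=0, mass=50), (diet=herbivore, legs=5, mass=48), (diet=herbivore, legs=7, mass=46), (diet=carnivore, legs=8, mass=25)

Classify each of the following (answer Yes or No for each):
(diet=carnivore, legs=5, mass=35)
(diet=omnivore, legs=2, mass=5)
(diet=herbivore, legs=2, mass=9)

No, Yes, Yes

The rule appears to be: mass ≤ 15 AND legs ≤ 3.
(diet=carnivore, legs=5, mass=35) — mass = 35, legs = 5, hence No.
(diet=omnivore, legs=2, mass=5) — mass = 5, legs = 2, hence Yes.
(diet=herbivore, legs=2, mass=9) — mass = 9, legs = 2, hence Yes.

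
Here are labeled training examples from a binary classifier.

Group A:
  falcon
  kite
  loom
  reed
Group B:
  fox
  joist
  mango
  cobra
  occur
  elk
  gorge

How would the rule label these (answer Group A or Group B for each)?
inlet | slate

Group B, Group B

All 'Group A' examples share one property — even length — and every 'Group B' example lacks it.
inlet: length 5 — does not satisfy this, so Group B. slate: length 5 — does not satisfy this, so Group B.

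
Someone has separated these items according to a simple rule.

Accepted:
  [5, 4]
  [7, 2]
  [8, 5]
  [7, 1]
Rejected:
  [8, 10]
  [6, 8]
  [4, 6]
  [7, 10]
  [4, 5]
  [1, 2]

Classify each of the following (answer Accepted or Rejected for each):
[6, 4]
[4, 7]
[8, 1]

Accepted, Rejected, Accepted

Rule: first > second. This holds for each 'Accepted' example and fails for each 'Rejected' one.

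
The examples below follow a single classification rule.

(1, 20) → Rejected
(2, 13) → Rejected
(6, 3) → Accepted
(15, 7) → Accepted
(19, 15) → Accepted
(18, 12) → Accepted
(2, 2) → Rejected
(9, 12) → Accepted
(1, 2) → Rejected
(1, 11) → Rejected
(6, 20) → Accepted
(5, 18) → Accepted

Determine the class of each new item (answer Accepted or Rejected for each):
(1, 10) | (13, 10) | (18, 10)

Rejected, Accepted, Accepted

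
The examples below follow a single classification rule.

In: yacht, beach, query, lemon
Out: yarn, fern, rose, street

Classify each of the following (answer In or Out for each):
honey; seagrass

The distinguishing property — odd length — holds for all the 'In' cases and none of the 'Out' cases.
honey: length 5 — has this property, so In.
seagrass: length 8 — fails the rule, so Out.

In, Out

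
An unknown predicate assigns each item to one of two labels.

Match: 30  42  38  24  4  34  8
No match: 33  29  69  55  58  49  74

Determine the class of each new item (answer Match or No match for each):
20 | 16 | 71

One predicate separates the groups cleanly: even AND at most 42.
20 — 20 is even, 20 ≤ 42, hence Match.
16 — 16 is even, 16 ≤ 42, hence Match.
71 — 71 is odd, 71 > 42, hence No match.

Match, Match, No match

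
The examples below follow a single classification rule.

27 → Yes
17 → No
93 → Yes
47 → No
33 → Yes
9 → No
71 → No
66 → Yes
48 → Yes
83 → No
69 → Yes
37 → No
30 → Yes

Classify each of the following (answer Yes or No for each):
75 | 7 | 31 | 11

Yes, No, No, No

A rule that fits every label: multiple of 3 AND at least 17 — true of each 'Yes' example, false of each 'No' one.
75: 75 = 3·25, 75 ≥ 17, satisfies this → Yes.
7: 7 = 3·2 + 1, 7 < 17, lacks this property → No.
31: 31 = 3·10 + 1, 31 ≥ 17, lacks this property → No.
11: 11 = 3·3 + 2, 11 < 17, lacks this property → No.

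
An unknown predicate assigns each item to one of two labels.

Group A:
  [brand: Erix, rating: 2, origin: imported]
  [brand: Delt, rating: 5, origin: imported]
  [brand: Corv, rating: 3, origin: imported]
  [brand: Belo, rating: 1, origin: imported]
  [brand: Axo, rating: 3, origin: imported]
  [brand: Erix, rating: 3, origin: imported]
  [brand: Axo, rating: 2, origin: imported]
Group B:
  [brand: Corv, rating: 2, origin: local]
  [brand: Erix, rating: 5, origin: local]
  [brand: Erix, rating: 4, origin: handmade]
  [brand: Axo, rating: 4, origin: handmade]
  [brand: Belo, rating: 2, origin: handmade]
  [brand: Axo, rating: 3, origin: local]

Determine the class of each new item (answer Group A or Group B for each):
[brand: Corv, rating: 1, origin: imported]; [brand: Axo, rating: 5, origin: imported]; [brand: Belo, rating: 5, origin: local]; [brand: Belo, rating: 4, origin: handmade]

The common property of the 'Group A' items is: origin is imported. No 'Group B' item has it.

Group A, Group A, Group B, Group B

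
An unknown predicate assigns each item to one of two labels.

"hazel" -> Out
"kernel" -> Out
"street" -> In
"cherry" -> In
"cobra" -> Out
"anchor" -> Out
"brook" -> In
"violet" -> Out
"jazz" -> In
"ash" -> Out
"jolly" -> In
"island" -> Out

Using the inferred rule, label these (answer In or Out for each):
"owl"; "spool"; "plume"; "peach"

Out, In, Out, Out

Looking at the examples, the only property every 'In' case has and every 'Out' case lacks is: has a double letter.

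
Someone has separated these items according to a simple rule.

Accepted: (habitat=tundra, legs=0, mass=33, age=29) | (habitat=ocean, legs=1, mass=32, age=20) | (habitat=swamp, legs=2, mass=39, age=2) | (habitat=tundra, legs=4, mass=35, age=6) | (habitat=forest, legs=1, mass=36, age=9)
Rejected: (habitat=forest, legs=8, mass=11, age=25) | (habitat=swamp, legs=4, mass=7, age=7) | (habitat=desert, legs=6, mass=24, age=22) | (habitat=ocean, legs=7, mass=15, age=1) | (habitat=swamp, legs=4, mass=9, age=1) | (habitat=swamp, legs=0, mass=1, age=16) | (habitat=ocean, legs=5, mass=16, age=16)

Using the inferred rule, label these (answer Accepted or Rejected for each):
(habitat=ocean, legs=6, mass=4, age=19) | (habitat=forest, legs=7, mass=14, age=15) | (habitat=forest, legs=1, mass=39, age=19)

Rejected, Rejected, Accepted

Rule: mass ≥ 32. This holds for each 'Accepted' example and fails for each 'Rejected' one.
(habitat=ocean, legs=6, mass=4, age=19): Rejected (mass = 4). (habitat=forest, legs=7, mass=14, age=15): Rejected (mass = 14). (habitat=forest, legs=1, mass=39, age=19): Accepted (mass = 39).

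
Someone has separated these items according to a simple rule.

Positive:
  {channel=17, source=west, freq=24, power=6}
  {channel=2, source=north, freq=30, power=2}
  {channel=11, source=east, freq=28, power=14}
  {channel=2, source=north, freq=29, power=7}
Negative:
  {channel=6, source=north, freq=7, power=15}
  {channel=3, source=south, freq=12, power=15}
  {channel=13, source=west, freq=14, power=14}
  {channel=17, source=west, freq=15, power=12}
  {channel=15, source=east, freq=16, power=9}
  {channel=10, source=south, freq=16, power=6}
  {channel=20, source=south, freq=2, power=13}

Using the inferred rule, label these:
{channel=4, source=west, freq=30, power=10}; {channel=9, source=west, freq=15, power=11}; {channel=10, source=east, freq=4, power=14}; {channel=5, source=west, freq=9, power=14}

Positive, Negative, Negative, Negative

The simplest hypothesis consistent with all the labels is: freq ≥ 24.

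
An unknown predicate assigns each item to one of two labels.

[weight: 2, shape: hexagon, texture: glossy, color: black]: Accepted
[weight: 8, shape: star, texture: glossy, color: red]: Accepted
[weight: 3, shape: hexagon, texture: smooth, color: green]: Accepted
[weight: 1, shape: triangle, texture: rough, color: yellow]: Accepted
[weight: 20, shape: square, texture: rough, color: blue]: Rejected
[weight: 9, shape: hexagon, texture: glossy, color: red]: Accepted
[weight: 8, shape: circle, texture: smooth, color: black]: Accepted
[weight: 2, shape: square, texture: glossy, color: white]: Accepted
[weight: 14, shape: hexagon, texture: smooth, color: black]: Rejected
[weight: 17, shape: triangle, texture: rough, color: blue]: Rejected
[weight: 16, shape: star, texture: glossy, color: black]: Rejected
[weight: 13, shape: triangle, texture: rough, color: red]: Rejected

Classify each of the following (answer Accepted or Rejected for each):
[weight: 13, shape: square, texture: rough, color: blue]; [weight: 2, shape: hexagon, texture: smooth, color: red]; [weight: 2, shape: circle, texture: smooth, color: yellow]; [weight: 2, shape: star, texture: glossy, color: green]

Rejected, Accepted, Accepted, Accepted

The common property of the 'Accepted' items is: weight ≤ 9. No 'Rejected' item has it.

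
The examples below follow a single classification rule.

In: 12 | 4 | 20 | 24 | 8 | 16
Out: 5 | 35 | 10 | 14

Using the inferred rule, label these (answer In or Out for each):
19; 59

Out, Out

The classifier is using: multiple of 4.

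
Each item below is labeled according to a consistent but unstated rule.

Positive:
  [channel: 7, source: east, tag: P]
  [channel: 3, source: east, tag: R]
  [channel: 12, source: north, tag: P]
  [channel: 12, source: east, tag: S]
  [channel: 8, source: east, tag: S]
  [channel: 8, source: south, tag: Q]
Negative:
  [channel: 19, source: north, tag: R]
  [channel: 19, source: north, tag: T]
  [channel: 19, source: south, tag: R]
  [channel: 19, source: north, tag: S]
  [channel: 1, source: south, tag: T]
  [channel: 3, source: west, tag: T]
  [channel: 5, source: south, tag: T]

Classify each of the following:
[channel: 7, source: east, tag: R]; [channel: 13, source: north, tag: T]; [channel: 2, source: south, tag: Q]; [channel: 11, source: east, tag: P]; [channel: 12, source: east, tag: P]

The common property of the 'Positive' items is: tag is not T AND channel ≤ 12. No 'Negative' item has it.
[channel: 7, source: east, tag: R]: tag is R, channel = 7 — has this property, so Positive.
[channel: 13, source: north, tag: T]: tag is T, channel = 13 — doesn't match, so Negative.
[channel: 2, source: south, tag: Q]: tag is Q, channel = 2 — has this property, so Positive.
[channel: 11, source: east, tag: P]: tag is P, channel = 11 — has this property, so Positive.
[channel: 12, source: east, tag: P]: tag is P, channel = 12 — has this property, so Positive.

Positive, Negative, Positive, Positive, Positive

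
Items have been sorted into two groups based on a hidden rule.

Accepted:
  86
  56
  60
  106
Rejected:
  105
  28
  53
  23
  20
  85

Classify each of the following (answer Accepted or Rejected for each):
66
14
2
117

The simplest hypothesis consistent with all the labels is: even AND at least 53.
66: 66 is even, 66 ≥ 53, satisfies this → Accepted.
14: 14 is even, 14 < 53, doesn't match → Rejected.
2: 2 is even, 2 < 53, doesn't match → Rejected.
117: 117 is odd, 117 ≥ 53, doesn't match → Rejected.

Accepted, Rejected, Rejected, Rejected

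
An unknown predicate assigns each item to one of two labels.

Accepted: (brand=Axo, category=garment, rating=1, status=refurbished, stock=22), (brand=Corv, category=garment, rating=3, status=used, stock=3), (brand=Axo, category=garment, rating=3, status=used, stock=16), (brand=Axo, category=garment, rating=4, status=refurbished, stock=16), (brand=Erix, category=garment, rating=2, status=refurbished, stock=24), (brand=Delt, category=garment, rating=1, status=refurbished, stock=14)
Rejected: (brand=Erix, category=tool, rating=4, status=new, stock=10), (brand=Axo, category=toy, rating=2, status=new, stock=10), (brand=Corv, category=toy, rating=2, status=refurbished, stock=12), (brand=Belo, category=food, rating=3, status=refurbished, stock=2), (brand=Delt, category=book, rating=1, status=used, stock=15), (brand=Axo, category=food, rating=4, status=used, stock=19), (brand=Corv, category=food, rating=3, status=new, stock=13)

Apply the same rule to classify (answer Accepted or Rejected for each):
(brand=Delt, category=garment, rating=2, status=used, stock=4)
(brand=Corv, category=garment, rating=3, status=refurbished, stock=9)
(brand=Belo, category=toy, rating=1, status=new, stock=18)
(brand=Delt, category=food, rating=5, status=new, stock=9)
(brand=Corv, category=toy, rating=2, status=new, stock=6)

Accepted, Accepted, Rejected, Rejected, Rejected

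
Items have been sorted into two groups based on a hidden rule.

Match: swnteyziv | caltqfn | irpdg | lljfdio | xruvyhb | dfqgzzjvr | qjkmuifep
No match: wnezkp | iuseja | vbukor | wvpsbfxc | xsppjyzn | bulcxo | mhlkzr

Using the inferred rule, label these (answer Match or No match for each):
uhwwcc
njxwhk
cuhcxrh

No match, No match, Match

The rule appears to be: odd length.
uhwwcc: length 6 — does not pass, so No match.
njxwhk: length 6 — does not pass, so No match.
cuhcxrh: length 7 — has this property, so Match.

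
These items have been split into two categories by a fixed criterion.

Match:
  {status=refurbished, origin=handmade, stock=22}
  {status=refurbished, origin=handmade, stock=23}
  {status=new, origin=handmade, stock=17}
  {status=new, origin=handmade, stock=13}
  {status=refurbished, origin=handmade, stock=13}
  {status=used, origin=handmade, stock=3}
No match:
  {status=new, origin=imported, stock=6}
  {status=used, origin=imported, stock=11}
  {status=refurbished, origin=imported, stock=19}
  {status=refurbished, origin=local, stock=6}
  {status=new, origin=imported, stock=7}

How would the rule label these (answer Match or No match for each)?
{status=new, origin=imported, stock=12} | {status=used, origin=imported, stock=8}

Rule: origin is handmade. This holds for each 'Match' example and fails for each 'No match' one.
{status=new, origin=imported, stock=12}: origin is imported — lacks this property, so No match.
{status=used, origin=imported, stock=8}: origin is imported — lacks this property, so No match.

No match, No match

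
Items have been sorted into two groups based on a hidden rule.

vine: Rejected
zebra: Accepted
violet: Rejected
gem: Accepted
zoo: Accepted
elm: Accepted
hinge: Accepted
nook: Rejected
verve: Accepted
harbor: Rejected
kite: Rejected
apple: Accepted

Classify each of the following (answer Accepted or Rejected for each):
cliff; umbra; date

Checking candidate rules against both groups, what survives is: odd length.

Accepted, Accepted, Rejected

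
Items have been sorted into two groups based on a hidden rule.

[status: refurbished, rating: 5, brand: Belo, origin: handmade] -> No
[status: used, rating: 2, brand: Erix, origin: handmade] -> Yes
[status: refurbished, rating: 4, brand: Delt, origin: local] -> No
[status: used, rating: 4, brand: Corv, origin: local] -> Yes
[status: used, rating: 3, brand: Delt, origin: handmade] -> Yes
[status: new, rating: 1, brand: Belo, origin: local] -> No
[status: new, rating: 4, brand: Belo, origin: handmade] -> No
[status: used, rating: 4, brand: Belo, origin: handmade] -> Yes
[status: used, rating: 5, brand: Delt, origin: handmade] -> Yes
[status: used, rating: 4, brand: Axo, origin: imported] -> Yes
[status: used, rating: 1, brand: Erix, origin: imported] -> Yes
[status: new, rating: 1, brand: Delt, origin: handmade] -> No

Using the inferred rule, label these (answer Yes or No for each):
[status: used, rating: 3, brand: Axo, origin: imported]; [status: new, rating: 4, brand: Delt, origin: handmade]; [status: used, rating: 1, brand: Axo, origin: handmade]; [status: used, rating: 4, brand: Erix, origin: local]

Yes, No, Yes, Yes

Looking at the examples, the only property every 'Yes' case has and every 'No' case lacks is: status is used.
[status: used, rating: 3, brand: Axo, origin: imported] → status is used → Yes. [status: new, rating: 4, brand: Delt, origin: handmade] → status is new → No. [status: used, rating: 1, brand: Axo, origin: handmade] → status is used → Yes. [status: used, rating: 4, brand: Erix, origin: local] → status is used → Yes.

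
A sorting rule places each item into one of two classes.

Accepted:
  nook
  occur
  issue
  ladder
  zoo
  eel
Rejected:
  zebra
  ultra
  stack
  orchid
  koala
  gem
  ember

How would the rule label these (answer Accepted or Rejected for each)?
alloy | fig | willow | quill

The distinguishing property — has a double letter — holds for all the 'Accepted' cases and none of the 'Rejected' cases.
alloy → 'll' doubled → Accepted. fig → no doubled letter → Rejected. willow → 'll' doubled → Accepted. quill → 'll' doubled → Accepted.

Accepted, Rejected, Accepted, Accepted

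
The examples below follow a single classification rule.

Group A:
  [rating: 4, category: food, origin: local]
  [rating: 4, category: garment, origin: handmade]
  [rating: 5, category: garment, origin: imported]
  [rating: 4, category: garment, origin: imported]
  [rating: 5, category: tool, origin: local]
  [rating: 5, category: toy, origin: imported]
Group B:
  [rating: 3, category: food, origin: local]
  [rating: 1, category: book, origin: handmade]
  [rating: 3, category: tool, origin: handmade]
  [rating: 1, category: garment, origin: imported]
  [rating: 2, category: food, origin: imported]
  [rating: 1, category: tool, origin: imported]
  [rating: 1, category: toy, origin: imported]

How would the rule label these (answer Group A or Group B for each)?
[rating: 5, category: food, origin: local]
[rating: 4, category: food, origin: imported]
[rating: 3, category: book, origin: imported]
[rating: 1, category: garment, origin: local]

Group A, Group A, Group B, Group B

One predicate separates the groups cleanly: rating ≥ 4.
Group A: [rating: 5, category: food, origin: local], since rating = 5.
Group A: [rating: 4, category: food, origin: imported], since rating = 4.
Group B: [rating: 3, category: book, origin: imported], since rating = 3.
Group B: [rating: 1, category: garment, origin: local], since rating = 1.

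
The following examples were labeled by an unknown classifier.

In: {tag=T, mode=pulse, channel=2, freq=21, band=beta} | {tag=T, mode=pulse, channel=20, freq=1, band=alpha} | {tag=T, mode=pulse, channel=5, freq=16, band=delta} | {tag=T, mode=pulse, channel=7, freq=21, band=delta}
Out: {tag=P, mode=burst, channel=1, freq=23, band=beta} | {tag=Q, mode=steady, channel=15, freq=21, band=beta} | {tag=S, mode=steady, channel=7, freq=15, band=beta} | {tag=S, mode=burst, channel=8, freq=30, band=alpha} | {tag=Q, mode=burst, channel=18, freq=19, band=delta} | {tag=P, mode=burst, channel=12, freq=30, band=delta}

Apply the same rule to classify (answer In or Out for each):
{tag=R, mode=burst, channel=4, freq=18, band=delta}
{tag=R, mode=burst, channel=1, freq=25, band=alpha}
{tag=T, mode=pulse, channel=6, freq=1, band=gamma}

Out, Out, In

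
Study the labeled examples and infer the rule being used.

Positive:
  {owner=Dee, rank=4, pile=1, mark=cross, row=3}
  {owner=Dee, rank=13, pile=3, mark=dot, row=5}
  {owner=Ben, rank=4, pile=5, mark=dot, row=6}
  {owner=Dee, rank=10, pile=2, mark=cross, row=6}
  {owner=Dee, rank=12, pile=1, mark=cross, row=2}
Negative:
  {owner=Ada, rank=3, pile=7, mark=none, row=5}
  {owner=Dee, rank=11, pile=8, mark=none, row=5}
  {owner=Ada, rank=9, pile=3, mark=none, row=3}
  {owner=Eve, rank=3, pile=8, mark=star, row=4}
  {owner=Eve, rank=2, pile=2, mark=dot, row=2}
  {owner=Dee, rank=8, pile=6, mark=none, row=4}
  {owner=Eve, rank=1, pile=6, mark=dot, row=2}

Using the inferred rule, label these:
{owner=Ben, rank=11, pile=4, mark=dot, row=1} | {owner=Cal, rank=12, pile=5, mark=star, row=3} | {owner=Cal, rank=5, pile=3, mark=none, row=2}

One predicate separates the groups cleanly: mark is not none AND rank ≥ 4.
{owner=Ben, rank=11, pile=4, mark=dot, row=1} — mark is dot, rank = 11, hence Positive. {owner=Cal, rank=12, pile=5, mark=star, row=3} — mark is star, rank = 12, hence Positive. {owner=Cal, rank=5, pile=3, mark=none, row=2} — mark is none, rank = 5, hence Negative.

Positive, Positive, Negative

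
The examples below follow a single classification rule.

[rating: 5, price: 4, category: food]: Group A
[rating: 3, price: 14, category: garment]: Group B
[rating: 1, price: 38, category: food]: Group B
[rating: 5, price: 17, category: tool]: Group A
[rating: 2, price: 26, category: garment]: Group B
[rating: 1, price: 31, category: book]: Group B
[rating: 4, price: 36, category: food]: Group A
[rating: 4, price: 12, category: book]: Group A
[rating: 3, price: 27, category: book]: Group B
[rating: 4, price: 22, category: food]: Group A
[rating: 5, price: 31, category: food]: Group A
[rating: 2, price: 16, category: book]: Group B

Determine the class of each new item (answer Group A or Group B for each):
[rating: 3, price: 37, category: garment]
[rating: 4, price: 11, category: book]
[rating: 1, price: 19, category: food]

The pattern is that an item is 'Group A' exactly when: rating ≥ 4.
[rating: 3, price: 37, category: garment]: rating = 3 — does not pass, so Group B.
[rating: 4, price: 11, category: book]: rating = 4 — satisfies this, so Group A.
[rating: 1, price: 19, category: food]: rating = 1 — does not pass, so Group B.

Group B, Group A, Group B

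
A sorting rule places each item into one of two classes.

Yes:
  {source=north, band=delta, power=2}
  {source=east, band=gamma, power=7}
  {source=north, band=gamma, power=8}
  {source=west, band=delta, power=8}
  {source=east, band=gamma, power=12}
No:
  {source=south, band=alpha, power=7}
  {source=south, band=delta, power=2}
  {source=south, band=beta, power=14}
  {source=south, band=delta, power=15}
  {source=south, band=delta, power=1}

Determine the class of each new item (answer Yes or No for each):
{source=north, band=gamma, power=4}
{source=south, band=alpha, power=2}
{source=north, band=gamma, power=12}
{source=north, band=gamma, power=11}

Yes, No, Yes, Yes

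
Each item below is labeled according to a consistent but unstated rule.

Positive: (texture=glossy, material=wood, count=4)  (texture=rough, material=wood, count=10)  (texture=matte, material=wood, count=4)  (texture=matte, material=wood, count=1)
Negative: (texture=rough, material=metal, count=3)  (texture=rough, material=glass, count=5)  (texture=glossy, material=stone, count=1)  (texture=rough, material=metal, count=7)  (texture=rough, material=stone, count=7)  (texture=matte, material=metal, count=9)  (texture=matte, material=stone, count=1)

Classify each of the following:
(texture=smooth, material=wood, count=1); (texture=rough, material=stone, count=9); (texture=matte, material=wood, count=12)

Positive, Negative, Positive

The distinguishing property — material is wood — holds for all the 'Positive' cases and none of the 'Negative' cases.
(texture=smooth, material=wood, count=1): material is wood — qualifies, so Positive. (texture=rough, material=stone, count=9): material is stone — does not pass, so Negative. (texture=matte, material=wood, count=12): material is wood — qualifies, so Positive.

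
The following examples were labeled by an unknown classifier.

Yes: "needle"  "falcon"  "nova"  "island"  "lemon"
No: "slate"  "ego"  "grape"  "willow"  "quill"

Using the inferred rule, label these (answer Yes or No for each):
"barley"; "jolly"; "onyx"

The distinguishing property — contains 'n' — holds for all the 'Yes' cases and none of the 'No' cases.
"barley" → no 'n' → No. "jolly" → no 'n' → No. "onyx" → has 'n' → Yes.

No, No, Yes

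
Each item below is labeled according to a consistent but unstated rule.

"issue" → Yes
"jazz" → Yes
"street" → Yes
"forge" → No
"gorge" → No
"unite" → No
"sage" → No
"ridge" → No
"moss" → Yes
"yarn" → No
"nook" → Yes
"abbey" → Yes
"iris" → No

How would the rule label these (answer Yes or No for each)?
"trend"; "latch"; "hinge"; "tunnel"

No, No, No, Yes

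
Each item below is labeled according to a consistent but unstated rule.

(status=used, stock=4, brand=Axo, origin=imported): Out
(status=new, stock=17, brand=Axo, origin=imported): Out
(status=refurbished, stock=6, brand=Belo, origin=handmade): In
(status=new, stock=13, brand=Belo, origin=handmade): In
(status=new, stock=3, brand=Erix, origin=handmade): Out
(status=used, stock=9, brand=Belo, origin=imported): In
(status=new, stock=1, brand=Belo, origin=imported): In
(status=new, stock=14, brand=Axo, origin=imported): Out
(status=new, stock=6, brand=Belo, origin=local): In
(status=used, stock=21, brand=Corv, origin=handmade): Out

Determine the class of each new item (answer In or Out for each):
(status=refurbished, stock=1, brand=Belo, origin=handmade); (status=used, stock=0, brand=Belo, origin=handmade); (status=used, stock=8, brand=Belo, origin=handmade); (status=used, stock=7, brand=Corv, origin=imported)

In, In, In, Out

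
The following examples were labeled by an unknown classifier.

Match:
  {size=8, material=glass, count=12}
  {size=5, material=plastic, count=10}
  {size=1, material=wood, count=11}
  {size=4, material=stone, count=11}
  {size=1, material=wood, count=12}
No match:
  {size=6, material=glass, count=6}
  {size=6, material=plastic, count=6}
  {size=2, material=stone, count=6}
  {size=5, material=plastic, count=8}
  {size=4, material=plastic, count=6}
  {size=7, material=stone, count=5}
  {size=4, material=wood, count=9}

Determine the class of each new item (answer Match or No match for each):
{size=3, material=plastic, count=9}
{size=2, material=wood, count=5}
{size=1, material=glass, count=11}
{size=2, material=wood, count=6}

No match, No match, Match, No match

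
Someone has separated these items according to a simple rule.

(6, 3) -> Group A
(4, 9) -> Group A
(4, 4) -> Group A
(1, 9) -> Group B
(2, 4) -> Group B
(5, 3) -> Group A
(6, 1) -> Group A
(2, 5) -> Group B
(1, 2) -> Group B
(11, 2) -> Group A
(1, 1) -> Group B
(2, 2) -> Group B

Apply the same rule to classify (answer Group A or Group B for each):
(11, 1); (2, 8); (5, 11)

One predicate separates the groups cleanly: first ≥ 3.
(11, 1) → first 11 → Group A.
(2, 8) → first 2 → Group B.
(5, 11) → first 5 → Group A.

Group A, Group B, Group A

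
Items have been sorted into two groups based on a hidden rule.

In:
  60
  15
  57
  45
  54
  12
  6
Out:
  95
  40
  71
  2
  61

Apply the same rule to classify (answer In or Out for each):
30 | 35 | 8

In, Out, Out

Looking at the examples, the only property every 'In' case has and every 'Out' case lacks is: multiple of 3.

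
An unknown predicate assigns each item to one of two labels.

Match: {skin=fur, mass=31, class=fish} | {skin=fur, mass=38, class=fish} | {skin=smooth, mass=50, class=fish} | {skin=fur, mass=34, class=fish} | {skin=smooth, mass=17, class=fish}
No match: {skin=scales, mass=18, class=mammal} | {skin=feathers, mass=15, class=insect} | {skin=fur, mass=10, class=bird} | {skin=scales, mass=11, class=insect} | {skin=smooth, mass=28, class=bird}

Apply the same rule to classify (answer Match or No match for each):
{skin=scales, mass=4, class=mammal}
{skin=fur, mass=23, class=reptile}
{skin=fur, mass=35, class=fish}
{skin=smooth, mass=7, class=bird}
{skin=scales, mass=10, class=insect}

A rule that fits every label: class is fish — true of each 'Match' example, false of each 'No match' one.
{skin=scales, mass=4, class=mammal}: class is mammal — fails the rule, so No match. {skin=fur, mass=23, class=reptile}: class is reptile — fails the rule, so No match. {skin=fur, mass=35, class=fish}: class is fish — qualifies, so Match. {skin=smooth, mass=7, class=bird}: class is bird — fails the rule, so No match. {skin=scales, mass=10, class=insect}: class is insect — fails the rule, so No match.

No match, No match, Match, No match, No match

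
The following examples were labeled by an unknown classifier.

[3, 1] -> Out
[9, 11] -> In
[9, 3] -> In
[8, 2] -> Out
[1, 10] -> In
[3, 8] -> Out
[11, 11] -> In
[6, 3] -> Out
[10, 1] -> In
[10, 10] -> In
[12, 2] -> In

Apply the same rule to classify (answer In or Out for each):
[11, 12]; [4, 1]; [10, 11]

In, Out, In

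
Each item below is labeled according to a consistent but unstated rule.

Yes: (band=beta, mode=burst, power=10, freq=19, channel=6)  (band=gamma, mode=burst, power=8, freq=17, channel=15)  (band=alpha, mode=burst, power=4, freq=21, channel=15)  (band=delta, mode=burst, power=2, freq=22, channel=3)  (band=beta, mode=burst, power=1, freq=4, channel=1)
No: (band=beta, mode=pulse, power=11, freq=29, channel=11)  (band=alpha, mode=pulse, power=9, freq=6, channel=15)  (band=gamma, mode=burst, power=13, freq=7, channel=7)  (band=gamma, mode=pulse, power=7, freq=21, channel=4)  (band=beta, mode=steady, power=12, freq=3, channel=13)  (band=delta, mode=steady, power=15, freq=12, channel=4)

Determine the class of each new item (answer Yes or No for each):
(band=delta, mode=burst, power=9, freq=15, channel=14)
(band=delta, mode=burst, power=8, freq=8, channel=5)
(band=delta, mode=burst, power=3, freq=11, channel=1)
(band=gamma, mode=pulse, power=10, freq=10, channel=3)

Yes, Yes, Yes, No

The common property of the 'Yes' items is: mode is burst AND power ≤ 10. No 'No' item has it.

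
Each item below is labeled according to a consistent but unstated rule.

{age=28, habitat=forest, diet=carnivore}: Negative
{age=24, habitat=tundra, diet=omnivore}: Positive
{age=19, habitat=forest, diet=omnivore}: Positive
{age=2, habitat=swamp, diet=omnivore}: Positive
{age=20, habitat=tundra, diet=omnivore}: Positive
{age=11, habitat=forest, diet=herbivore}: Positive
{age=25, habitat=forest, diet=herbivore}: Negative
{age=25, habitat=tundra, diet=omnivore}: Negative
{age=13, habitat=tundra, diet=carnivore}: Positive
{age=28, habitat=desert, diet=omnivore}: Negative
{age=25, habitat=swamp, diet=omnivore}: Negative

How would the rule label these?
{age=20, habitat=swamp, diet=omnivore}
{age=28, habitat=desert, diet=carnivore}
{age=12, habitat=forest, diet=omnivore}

Positive, Negative, Positive

Every 'Positive' example satisfies: age ≤ 24. None of the 'Negative' examples do.
{age=20, habitat=swamp, diet=omnivore}: age = 20 — satisfies this, so Positive. {age=28, habitat=desert, diet=carnivore}: age = 28 — lacks this property, so Negative. {age=12, habitat=forest, diet=omnivore}: age = 12 — satisfies this, so Positive.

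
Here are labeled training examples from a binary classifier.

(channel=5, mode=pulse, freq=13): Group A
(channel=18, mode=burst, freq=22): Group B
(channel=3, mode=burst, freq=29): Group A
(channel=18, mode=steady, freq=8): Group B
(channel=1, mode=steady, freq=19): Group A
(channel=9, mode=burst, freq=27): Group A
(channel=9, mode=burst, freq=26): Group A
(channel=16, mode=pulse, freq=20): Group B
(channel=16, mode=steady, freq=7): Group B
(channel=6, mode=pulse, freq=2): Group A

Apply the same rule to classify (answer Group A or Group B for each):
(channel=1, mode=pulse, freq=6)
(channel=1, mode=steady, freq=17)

Group A, Group A

The classifier is using: channel ≤ 9.
(channel=1, mode=pulse, freq=6): Group A (channel = 1). (channel=1, mode=steady, freq=17): Group A (channel = 1).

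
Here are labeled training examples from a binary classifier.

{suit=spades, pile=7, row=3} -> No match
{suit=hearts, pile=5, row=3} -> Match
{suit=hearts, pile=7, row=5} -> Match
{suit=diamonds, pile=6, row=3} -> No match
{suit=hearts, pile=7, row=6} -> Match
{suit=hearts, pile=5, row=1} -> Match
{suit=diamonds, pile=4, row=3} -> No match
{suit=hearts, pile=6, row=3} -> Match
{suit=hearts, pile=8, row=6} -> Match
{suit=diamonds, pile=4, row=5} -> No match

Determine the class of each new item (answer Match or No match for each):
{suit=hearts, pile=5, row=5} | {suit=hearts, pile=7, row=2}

Match, Match

'Match' ⟺ suit is hearts.
{suit=hearts, pile=5, row=5}: suit is hearts, satisfies this → Match.
{suit=hearts, pile=7, row=2}: suit is hearts, satisfies this → Match.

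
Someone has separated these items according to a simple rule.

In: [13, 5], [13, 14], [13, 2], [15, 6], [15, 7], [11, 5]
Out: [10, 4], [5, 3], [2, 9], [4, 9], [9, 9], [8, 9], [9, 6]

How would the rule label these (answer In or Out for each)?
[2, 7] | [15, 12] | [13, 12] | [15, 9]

Out, In, In, In

The classifier is using: first ≥ 11.
[2, 7] — first 2, hence Out. [15, 12] — first 15, hence In. [13, 12] — first 13, hence In. [15, 9] — first 15, hence In.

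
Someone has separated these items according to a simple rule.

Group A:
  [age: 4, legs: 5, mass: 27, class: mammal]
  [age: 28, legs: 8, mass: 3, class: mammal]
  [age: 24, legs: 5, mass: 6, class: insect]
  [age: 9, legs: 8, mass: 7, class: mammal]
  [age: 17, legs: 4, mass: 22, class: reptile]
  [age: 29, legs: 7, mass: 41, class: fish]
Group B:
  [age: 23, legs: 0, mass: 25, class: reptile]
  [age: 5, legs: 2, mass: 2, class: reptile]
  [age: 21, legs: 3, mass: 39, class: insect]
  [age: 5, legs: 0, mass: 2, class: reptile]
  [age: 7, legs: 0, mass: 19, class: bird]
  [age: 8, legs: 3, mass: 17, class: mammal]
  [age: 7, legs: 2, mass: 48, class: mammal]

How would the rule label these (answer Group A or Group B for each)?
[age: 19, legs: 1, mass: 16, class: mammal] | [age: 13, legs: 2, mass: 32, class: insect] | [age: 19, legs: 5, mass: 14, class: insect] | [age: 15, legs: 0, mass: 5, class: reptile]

Group B, Group B, Group A, Group B

One predicate separates the groups cleanly: legs ≥ 4.
[age: 19, legs: 1, mass: 16, class: mammal]: legs = 1, lacks this property → Group B.
[age: 13, legs: 2, mass: 32, class: insect]: legs = 2, lacks this property → Group B.
[age: 19, legs: 5, mass: 14, class: insect]: legs = 5, matches → Group A.
[age: 15, legs: 0, mass: 5, class: reptile]: legs = 0, lacks this property → Group B.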